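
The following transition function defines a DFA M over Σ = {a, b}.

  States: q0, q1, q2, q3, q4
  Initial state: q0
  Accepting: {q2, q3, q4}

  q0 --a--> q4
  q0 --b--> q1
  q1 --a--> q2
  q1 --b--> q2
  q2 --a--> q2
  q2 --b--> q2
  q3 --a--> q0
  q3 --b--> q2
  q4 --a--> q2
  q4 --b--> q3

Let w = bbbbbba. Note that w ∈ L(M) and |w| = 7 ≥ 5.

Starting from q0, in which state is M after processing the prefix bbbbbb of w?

Run of M on the first 6 characters of w = b b b b b b:
  step 0: q0  (start)
  step 1: q1  (read b: q0→q1)
  step 2: q2  (read b: q1→q2)
  step 3: q2  (read b: q2→q2)
  step 4: q2  (read b: q2→q2)
  step 5: q2  (read b: q2→q2)
  step 6: q2  (read b: q2→q2)

After reading 6 characters, M is in state q2.
(This kind of state-tracing is the core of the pumping-lemma construction: with 5 states, pigeonhole forces a repeat within the first 5 steps.)

q2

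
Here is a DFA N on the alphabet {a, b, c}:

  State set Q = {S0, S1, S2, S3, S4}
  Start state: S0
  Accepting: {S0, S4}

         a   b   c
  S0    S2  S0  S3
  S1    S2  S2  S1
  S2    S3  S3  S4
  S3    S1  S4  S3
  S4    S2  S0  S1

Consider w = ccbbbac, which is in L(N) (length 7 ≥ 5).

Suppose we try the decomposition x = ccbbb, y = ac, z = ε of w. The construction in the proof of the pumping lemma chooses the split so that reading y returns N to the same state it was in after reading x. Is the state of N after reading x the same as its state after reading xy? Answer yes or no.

no

State sequence: S0 -c-> S3 -c-> S3 -b-> S4 -b-> S0 -b-> S0 -a-> S2 -c-> S4

After x (step 5): S0. After xy (step 7): S4.
They differ (S0 ≠ S4), so y is not a cycle from the state after x; this split is not the one the pumping-lemma construction produces, and pumping y need not keep the string in L(N).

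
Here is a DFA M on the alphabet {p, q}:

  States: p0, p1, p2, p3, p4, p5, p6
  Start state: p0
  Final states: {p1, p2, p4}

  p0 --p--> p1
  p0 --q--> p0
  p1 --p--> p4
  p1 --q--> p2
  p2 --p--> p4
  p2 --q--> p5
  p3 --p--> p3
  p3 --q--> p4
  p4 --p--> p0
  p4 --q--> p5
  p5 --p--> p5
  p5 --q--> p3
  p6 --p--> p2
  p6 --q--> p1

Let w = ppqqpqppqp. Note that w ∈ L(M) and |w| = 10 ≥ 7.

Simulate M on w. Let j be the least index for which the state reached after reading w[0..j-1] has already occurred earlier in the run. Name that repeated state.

p3

State sequence: p0 -p-> p1 -p-> p4 -q-> p5 -q-> p3 -p-> p3 -q-> p4 -p-> p0 -p-> p1 -q-> p2 -p-> p4
First repeat at step 5: p3 was already visited.

The earliest repeat is at step j = 5: M is in p3, which it already visited at step i = 4.
Pumping length from the standard proof: p = 7 (the number of states). The repeated state found above gives |xy| = j ≤ 7 and |y| = j − i ≥ 1.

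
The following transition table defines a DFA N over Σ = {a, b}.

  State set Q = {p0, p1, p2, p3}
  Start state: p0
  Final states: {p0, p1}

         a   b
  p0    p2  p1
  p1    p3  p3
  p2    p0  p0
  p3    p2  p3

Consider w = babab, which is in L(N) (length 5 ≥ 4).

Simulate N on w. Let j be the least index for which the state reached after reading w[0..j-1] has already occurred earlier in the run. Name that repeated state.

p3

State sequence: p0 -b-> p1 -a-> p3 -b-> p3 -a-> p2 -b-> p0
First repeat at step 3: p3 was already visited.

The earliest repeat is at step j = 3: N is in p3, which it already visited at step i = 2.
Pumping length from the standard proof: p = 4 (the number of states). The repeated state found above gives |xy| = j ≤ 4 and |y| = j − i ≥ 1.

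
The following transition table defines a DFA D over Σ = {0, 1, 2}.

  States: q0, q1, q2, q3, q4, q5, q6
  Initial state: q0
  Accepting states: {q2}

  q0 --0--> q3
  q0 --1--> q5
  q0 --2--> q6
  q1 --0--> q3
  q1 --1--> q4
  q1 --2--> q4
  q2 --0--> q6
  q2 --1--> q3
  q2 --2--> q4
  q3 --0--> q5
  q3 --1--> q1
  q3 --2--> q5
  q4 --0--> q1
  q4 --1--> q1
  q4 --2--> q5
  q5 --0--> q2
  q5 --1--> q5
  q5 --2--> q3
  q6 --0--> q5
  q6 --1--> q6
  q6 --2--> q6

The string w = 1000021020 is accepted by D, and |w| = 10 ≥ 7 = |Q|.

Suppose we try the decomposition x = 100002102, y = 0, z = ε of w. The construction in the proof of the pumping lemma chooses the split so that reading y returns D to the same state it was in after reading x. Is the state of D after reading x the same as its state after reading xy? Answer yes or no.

Run of D on the first 10 characters of w = 1 0 0 0 0 2 1 0 2 0:
  step 0: q0  (start)
  step 1: q5  (read 1: q0→q5)
  step 2: q2  (read 0: q5→q2)
  step 3: q6  (read 0: q2→q6)
  step 4: q5  (read 0: q6→q5)
  step 5: q2  (read 0: q5→q2)
  step 6: q4  (read 2: q2→q4)
  step 7: q1  (read 1: q4→q1)
  step 8: q3  (read 0: q1→q3)
  step 9: q5  (read 2: q3→q5)
  step 10: q2  (read 0: q5→q2)

After x (step 9): q5. After xy (step 10): q2.
They differ (q5 ≠ q2), so y is not a cycle from the state after x; this split is not the one the pumping-lemma construction produces, and pumping y need not keep the string in L(D).

no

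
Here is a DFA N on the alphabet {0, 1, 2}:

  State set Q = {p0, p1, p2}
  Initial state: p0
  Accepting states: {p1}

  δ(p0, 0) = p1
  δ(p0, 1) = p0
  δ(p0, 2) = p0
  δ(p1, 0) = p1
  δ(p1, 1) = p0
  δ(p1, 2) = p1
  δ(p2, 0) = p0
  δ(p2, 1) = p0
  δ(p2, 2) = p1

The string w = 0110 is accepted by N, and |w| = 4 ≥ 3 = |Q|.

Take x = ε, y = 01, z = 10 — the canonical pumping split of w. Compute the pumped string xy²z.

xy^2z = ε·01·01·10 = 010110.
Reading y = 01 takes N from p0 back to p0, so after x·y·y the machine is still in p0, and z then leads to the accepting state p1. Hence 010110 ∈ L(N).

010110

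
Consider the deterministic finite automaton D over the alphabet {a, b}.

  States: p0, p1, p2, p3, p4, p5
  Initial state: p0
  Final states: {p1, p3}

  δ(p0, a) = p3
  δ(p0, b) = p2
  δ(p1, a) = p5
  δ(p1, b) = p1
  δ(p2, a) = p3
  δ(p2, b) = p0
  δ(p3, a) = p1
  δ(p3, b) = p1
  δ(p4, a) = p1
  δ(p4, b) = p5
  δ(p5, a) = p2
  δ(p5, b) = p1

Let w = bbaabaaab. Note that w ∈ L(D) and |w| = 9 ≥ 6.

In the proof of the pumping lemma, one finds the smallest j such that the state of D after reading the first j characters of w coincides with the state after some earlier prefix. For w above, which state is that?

p0

State sequence: p0 -b-> p2 -b-> p0 -a-> p3 -a-> p1 -b-> p1 -a-> p5 -a-> p2 -a-> p3 -b-> p1
First repeat at step 2: p0 was already visited.

The earliest repeat is at step j = 2: D is in p0, which it already visited at step i = 0.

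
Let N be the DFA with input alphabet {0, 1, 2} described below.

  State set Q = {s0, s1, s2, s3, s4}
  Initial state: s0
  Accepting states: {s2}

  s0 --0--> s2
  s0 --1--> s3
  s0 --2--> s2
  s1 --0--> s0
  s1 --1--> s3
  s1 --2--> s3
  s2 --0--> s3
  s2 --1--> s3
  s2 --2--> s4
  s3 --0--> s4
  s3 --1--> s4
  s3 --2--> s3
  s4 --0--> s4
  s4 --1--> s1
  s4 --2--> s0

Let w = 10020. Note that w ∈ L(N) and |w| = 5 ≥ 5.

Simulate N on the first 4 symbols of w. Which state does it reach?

Run of N on the first 4 characters of w = 1 0 0 2:
  step 0: s0  (start)
  step 1: s3  (read 1: s0→s3)
  step 2: s4  (read 0: s3→s4)
  step 3: s4  (read 0: s4→s4)
  step 4: s0  (read 2: s4→s0)

After reading 4 characters, N is in state s0.

s0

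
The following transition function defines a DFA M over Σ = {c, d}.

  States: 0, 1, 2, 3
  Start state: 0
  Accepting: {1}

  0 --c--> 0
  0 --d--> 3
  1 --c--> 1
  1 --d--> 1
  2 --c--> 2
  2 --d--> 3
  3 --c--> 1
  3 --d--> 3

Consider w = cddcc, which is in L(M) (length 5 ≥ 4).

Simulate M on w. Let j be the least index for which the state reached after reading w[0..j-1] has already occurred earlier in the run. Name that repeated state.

State sequence: 0 -c-> 0 -d-> 3 -d-> 3 -c-> 1 -c-> 1
First repeat at step 1: 0 was already visited.

The earliest repeat is at step j = 1: M is in 0, which it already visited at step i = 0.
Pumping length from the standard proof: p = 4 (the number of states). The repeated state found above gives |xy| = j ≤ 4 and |y| = j − i ≥ 1.

0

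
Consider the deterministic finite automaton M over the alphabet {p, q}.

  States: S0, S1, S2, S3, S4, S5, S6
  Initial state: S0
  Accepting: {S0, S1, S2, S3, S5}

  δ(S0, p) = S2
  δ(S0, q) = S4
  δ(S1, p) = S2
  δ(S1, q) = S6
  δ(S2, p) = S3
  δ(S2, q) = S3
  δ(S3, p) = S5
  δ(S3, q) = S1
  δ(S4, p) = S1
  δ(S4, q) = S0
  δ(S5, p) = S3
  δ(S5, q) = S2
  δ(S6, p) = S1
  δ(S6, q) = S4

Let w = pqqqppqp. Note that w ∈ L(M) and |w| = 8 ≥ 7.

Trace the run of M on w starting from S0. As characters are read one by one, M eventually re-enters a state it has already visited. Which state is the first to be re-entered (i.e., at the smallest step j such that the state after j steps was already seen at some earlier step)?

S1

State sequence: S0 -p-> S2 -q-> S3 -q-> S1 -q-> S6 -p-> S1 -p-> S2 -q-> S3 -p-> S5
First repeat at step 5: S1 was already visited.

The earliest repeat is at step j = 5: M is in S1, which it already visited at step i = 3.
Since M has 7 states, any run of length ≥ 7 visits 7+1 states, so by pigeonhole some state repeats within the first 7 steps — that repeat gives the pumpable loop.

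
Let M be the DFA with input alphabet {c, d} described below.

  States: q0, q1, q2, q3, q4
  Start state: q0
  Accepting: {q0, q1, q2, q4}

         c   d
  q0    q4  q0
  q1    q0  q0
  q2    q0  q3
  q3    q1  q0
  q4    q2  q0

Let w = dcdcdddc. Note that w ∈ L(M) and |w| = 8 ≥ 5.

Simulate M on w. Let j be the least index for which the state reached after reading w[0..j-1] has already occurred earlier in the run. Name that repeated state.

q0

Run of M on w = d c d c d d d c:
  step 0: q0  (start)
  step 1: q0  (read d: q0→q0)   ← first repeat (q0 seen earlier)
  step 2: q4  (read c: q0→q4)
  step 3: q0  (read d: q4→q0)
  step 4: q4  (read c: q0→q4)
  step 5: q0  (read d: q4→q0)
  step 6: q0  (read d: q0→q0)
  step 7: q0  (read d: q0→q0)
  step 8: q4  (read c: q0→q4)

The earliest repeat is at step j = 1: M is in q0, which it already visited at step i = 0.
Since M has 5 states, any run of length ≥ 5 visits 5+1 states, so by pigeonhole some state repeats within the first 5 steps — that repeat gives the pumpable loop.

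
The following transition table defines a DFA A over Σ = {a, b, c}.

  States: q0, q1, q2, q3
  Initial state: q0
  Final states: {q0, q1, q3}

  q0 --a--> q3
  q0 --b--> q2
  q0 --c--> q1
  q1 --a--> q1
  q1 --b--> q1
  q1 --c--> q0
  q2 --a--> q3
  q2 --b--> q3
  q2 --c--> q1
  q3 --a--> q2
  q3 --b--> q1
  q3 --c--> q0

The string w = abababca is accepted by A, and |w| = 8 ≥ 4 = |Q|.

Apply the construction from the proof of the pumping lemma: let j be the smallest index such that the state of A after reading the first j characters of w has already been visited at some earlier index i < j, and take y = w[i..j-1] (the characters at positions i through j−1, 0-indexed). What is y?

Run of A on w = a b a b a b c a:
  step 0: q0  (start)
  step 1: q3  (read a: q0→q3)
  step 2: q1  (read b: q3→q1)
  step 3: q1  (read a: q1→q1)   ← first repeat (q1 seen earlier)
  step 4: q1  (read b: q1→q1)
  step 5: q1  (read a: q1→q1)
  step 6: q1  (read b: q1→q1)
  step 7: q0  (read c: q1→q0)
  step 8: q3  (read a: q0→q3)

So i = 2, j = 3, giving x = w[0:2] = ab, y = w[2:3] = a, z = w[3:8] = babca.
Check: |xy| = 3 ≤ 4 and |y| = 1 ≥ 1. Reading y takes A from q1 back to q1, so every xyⁱz is accepted.
The DFA has 4 states, so the proof of the pumping lemma guarantees a repeated state among the first 4+1 visited; the segment between the two visits is the pumpable y.

a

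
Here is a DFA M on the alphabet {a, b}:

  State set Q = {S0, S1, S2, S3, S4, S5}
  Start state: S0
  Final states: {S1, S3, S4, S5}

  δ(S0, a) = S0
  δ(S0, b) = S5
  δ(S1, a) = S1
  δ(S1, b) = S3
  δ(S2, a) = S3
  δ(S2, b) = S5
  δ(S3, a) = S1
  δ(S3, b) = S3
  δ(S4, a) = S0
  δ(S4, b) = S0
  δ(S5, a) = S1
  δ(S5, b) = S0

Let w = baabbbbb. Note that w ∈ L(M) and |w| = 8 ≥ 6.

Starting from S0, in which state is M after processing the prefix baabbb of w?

Run of M on the first 6 characters of w = b a a b b b:
  step 0: S0  (start)
  step 1: S5  (read b: S0→S5)
  step 2: S1  (read a: S5→S1)
  step 3: S1  (read a: S1→S1)
  step 4: S3  (read b: S1→S3)
  step 5: S3  (read b: S3→S3)
  step 6: S3  (read b: S3→S3)

After reading 6 characters, M is in state S3.
(This kind of state-tracing is the core of the pumping-lemma construction: with 6 states, pigeonhole forces a repeat within the first 6 steps.)

S3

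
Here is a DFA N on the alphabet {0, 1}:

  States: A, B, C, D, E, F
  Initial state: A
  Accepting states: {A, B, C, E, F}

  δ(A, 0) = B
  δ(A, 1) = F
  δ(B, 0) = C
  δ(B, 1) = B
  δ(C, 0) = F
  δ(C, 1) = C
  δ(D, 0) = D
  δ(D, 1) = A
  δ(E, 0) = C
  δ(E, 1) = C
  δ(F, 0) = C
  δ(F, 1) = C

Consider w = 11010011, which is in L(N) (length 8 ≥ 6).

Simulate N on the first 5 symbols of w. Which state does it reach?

F

Run of N on the first 5 characters of w = 1 1 0 1 0:
  step 0: A  (start)
  step 1: F  (read 1: A→F)
  step 2: C  (read 1: F→C)
  step 3: F  (read 0: C→F)
  step 4: C  (read 1: F→C)
  step 5: F  (read 0: C→F)

After reading 5 characters, N is in state F.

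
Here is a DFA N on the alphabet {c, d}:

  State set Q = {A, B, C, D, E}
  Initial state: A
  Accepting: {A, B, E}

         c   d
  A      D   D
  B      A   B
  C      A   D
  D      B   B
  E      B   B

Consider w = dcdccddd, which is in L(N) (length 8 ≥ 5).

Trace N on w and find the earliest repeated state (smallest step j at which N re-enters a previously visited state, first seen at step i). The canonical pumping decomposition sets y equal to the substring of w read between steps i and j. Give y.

State sequence: A -d-> D -c-> B -d-> B -c-> A -c-> D -d-> B -d-> B -d-> B
First repeat at step 3: B was already visited.

So i = 2, j = 3, giving x = w[0:2] = dc, y = w[2:3] = d, z = w[3:8] = ccddd.
Check: |xy| = 3 ≤ 5 and |y| = 1 ≥ 1. Reading y takes N from B back to B, so every xyⁱz is accepted.

d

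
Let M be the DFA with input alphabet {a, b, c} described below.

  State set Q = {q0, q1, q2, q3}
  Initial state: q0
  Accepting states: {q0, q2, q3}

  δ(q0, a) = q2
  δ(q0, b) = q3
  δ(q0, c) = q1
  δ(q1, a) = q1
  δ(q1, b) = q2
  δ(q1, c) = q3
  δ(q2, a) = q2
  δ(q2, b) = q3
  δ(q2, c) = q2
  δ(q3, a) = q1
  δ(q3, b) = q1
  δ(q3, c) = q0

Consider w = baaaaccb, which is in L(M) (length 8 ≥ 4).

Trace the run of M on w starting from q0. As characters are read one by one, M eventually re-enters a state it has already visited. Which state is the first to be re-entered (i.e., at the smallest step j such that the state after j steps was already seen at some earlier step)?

State sequence: q0 -b-> q3 -a-> q1 -a-> q1 -a-> q1 -a-> q1 -c-> q3 -c-> q0 -b-> q3
First repeat at step 3: q1 was already visited.

The earliest repeat is at step j = 3: M is in q1, which it already visited at step i = 2.
Since M has 4 states, any run of length ≥ 4 visits 4+1 states, so by pigeonhole some state repeats within the first 4 steps — that repeat gives the pumpable loop.

q1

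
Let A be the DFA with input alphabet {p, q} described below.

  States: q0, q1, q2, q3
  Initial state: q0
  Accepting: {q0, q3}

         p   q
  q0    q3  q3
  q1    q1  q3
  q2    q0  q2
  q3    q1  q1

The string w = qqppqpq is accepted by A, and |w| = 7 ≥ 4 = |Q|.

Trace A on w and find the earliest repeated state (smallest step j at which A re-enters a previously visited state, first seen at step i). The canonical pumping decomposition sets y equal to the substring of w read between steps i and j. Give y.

p

State sequence: q0 -q-> q3 -q-> q1 -p-> q1 -p-> q1 -q-> q3 -p-> q1 -q-> q3
First repeat at step 3: q1 was already visited.

So i = 2, j = 3, giving x = w[0:2] = qq, y = w[2:3] = p, z = w[3:7] = pqpq.
Check: |xy| = 3 ≤ 4 and |y| = 1 ≥ 1. Reading y takes A from q1 back to q1, so every xyⁱz is accepted.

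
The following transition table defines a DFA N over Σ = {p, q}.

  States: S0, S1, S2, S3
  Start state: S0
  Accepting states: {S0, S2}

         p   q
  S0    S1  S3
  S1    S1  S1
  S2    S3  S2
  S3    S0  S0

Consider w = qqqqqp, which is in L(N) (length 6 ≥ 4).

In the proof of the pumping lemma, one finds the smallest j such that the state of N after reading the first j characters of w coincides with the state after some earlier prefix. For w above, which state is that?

S0

State sequence: S0 -q-> S3 -q-> S0 -q-> S3 -q-> S0 -q-> S3 -p-> S0
First repeat at step 2: S0 was already visited.

The earliest repeat is at step j = 2: N is in S0, which it already visited at step i = 0.
Since N has 4 states, any run of length ≥ 4 visits 4+1 states, so by pigeonhole some state repeats within the first 4 steps — that repeat gives the pumpable loop.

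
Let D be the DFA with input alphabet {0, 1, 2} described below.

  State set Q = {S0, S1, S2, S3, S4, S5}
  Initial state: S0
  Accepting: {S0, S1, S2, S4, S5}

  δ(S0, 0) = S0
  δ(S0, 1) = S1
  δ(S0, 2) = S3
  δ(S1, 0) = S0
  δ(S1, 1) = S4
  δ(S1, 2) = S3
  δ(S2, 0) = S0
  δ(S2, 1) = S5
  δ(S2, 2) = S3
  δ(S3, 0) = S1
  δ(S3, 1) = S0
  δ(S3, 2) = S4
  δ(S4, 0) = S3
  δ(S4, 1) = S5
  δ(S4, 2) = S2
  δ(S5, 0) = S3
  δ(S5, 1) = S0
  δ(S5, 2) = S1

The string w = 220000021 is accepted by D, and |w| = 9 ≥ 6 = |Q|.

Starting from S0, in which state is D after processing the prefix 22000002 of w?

S3

Run of D on the first 8 characters of w = 2 2 0 0 0 0 0 2:
  step 0: S0  (start)
  step 1: S3  (read 2: S0→S3)
  step 2: S4  (read 2: S3→S4)
  step 3: S3  (read 0: S4→S3)
  step 4: S1  (read 0: S3→S1)
  step 5: S0  (read 0: S1→S0)
  step 6: S0  (read 0: S0→S0)
  step 7: S0  (read 0: S0→S0)
  step 8: S3  (read 2: S0→S3)

After reading 8 characters, D is in state S3.
(This kind of state-tracing is the core of the pumping-lemma construction: with 6 states, pigeonhole forces a repeat within the first 6 steps.)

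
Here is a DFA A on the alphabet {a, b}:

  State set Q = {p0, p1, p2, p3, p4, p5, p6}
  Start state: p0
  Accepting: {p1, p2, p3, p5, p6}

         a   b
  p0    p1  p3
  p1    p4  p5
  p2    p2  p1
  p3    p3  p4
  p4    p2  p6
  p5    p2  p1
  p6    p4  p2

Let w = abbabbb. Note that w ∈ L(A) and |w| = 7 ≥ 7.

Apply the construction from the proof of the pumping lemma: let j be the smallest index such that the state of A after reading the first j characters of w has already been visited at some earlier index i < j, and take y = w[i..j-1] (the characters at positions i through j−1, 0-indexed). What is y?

bb

Run of A on w = a b b a b b b:
  step 0: p0  (start)
  step 1: p1  (read a: p0→p1)
  step 2: p5  (read b: p1→p5)
  step 3: p1  (read b: p5→p1)   ← first repeat (p1 seen earlier)
  step 4: p4  (read a: p1→p4)
  step 5: p6  (read b: p4→p6)
  step 6: p2  (read b: p6→p2)
  step 7: p1  (read b: p2→p1)

So i = 1, j = 3, giving x = w[0:1] = a, y = w[1:3] = bb, z = w[3:7] = abbb.
Check: |xy| = 3 ≤ 7 and |y| = 2 ≥ 1. Reading y takes A from p1 back to p1, so every xyⁱz is accepted.
With |Q| = 7, pigeonhole forces a state repeat no later than step 7; the substring read between the first and second visits to that state can be pumped.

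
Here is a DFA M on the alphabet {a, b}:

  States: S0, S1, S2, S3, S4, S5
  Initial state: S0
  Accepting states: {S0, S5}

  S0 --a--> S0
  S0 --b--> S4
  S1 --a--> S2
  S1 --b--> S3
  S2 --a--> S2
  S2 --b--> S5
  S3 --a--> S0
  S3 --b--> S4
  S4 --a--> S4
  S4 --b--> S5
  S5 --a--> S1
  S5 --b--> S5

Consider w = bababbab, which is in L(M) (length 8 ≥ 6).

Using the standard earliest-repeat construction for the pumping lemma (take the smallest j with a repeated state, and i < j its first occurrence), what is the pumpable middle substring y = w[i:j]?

a

Run of M on w = b a b a b b a b:
  step 0: S0  (start)
  step 1: S4  (read b: S0→S4)
  step 2: S4  (read a: S4→S4)   ← first repeat (S4 seen earlier)
  step 3: S5  (read b: S4→S5)
  step 4: S1  (read a: S5→S1)
  step 5: S3  (read b: S1→S3)
  step 6: S4  (read b: S3→S4)
  step 7: S4  (read a: S4→S4)
  step 8: S5  (read b: S4→S5)

So i = 1, j = 2, giving x = w[0:1] = b, y = w[1:2] = a, z = w[2:8] = babbab.
Check: |xy| = 2 ≤ 6 and |y| = 1 ≥ 1. Reading y takes M from S4 back to S4, so every xyⁱz is accepted.
The DFA has 6 states, so the proof of the pumping lemma guarantees a repeated state among the first 6+1 visited; the segment between the two visits is the pumpable y.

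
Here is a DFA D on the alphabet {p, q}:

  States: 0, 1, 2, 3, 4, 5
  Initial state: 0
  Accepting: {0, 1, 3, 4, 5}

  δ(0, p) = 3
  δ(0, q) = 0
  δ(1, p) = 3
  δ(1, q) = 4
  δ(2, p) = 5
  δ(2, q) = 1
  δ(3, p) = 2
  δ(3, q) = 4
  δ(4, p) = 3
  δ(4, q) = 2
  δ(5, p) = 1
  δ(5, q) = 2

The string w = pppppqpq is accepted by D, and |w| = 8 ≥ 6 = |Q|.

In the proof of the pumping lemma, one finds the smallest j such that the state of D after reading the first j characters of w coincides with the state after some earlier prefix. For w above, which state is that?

3

State sequence: 0 -p-> 3 -p-> 2 -p-> 5 -p-> 1 -p-> 3 -q-> 4 -p-> 3 -q-> 4
First repeat at step 5: 3 was already visited.

The earliest repeat is at step j = 5: D is in 3, which it already visited at step i = 1.
Since D has 6 states, any run of length ≥ 6 visits 6+1 states, so by pigeonhole some state repeats within the first 6 steps — that repeat gives the pumpable loop.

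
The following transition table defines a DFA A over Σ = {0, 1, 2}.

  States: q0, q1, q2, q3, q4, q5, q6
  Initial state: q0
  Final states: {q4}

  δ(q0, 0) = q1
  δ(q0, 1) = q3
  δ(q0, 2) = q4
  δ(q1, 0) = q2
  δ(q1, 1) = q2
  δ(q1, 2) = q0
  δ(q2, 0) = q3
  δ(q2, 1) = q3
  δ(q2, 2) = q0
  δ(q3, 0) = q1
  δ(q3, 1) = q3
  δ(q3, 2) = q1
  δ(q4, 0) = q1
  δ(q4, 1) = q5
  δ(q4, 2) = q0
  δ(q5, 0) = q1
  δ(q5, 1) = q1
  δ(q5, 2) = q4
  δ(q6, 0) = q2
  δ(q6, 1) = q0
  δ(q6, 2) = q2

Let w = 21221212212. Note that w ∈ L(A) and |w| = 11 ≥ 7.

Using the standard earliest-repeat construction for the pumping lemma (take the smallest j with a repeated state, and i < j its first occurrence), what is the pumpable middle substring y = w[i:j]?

State sequence: q0 -2-> q4 -1-> q5 -2-> q4 -2-> q0 -1-> q3 -2-> q1 -1-> q2 -2-> q0 -2-> q4 -1-> q5 -2-> q4
First repeat at step 3: q4 was already visited.

So i = 1, j = 3, giving x = w[0:1] = 2, y = w[1:3] = 12, z = w[3:11] = 21212212.
Check: |xy| = 3 ≤ 7 and |y| = 2 ≥ 1. Reading y takes A from q4 back to q4, so every xyⁱz is accepted.

12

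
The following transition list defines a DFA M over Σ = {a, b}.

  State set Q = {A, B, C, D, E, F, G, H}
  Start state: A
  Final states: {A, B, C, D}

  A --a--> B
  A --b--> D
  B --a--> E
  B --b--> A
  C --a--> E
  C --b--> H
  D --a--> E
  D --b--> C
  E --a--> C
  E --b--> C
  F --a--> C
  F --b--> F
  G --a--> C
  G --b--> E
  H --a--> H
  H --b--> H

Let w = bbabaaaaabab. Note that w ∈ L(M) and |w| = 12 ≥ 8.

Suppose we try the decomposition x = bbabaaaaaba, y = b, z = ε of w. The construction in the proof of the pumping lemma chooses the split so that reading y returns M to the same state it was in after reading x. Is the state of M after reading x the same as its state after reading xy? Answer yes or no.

no

State sequence: A -b-> D -b-> C -a-> E -b-> C -a-> E -a-> C -a-> E -a-> C -a-> E -b-> C -a-> E -b-> C

After x (step 11): E. After xy (step 12): C.
They differ (E ≠ C), so y is not a cycle from the state after x; this split is not the one the pumping-lemma construction produces, and pumping y need not keep the string in L(M).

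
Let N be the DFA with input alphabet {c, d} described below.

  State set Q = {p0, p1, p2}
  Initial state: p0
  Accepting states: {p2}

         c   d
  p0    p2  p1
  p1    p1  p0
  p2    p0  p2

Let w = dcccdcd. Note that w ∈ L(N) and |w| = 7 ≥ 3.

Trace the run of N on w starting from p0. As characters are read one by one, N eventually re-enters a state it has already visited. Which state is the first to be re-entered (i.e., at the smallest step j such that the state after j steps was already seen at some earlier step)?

p1

Run of N on w = d c c c d c d:
  step 0: p0  (start)
  step 1: p1  (read d: p0→p1)
  step 2: p1  (read c: p1→p1)   ← first repeat (p1 seen earlier)
  step 3: p1  (read c: p1→p1)
  step 4: p1  (read c: p1→p1)
  step 5: p0  (read d: p1→p0)
  step 6: p2  (read c: p0→p2)
  step 7: p2  (read d: p2→p2)

The earliest repeat is at step j = 2: N is in p1, which it already visited at step i = 1.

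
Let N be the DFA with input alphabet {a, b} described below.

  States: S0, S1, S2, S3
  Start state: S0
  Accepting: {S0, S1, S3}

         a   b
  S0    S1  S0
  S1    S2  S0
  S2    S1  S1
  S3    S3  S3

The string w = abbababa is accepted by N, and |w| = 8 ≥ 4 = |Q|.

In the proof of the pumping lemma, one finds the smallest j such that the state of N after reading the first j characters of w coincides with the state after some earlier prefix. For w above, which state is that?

Run of N on w = a b b a b a b a:
  step 0: S0  (start)
  step 1: S1  (read a: S0→S1)
  step 2: S0  (read b: S1→S0)   ← first repeat (S0 seen earlier)
  step 3: S0  (read b: S0→S0)
  step 4: S1  (read a: S0→S1)
  step 5: S0  (read b: S1→S0)
  step 6: S1  (read a: S0→S1)
  step 7: S0  (read b: S1→S0)
  step 8: S1  (read a: S0→S1)

The earliest repeat is at step j = 2: N is in S0, which it already visited at step i = 0.
The DFA has 4 states, so the proof of the pumping lemma guarantees a repeated state among the first 4+1 visited; the segment between the two visits is the pumpable y.

S0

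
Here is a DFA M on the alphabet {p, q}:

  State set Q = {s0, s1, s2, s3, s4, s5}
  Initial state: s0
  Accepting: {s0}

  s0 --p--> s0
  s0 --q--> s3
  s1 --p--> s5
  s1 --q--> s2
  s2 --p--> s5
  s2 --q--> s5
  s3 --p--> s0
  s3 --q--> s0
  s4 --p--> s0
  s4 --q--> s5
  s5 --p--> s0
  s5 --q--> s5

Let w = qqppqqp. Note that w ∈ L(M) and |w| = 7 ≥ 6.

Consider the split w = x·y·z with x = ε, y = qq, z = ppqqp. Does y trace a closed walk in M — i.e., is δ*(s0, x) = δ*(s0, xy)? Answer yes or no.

yes

Run of M on the first 2 characters of w = q q:
  step 0: s0  (start)
  step 1: s3  (read q: s0→s3)
  step 2: s0  (read q: s3→s0)

After x (step 0): s0. After xy (step 2): s0.
They match, so y = qq drives M around a cycle from s0 back to itself; pumping y any number of times keeps M in s0 before reading z, and xyⁱz ∈ L(M) for every i ≥ 0.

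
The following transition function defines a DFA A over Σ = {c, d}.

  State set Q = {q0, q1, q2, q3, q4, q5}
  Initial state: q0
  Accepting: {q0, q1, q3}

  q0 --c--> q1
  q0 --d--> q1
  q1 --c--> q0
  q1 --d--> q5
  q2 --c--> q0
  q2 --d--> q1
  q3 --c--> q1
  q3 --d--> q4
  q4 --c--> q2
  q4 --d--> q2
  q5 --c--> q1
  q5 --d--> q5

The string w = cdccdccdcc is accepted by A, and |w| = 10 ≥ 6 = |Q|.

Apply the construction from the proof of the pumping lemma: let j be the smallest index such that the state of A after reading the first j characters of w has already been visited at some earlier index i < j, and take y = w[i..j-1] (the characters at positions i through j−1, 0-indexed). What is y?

Run of A on w = c d c c d c c d c c:
  step 0: q0  (start)
  step 1: q1  (read c: q0→q1)
  step 2: q5  (read d: q1→q5)
  step 3: q1  (read c: q5→q1)   ← first repeat (q1 seen earlier)
  step 4: q0  (read c: q1→q0)
  step 5: q1  (read d: q0→q1)
  step 6: q0  (read c: q1→q0)
  step 7: q1  (read c: q0→q1)
  step 8: q5  (read d: q1→q5)
  step 9: q1  (read c: q5→q1)
  step 10: q0  (read c: q1→q0)

So i = 1, j = 3, giving x = w[0:1] = c, y = w[1:3] = dc, z = w[3:10] = cdccdcc.
Check: |xy| = 3 ≤ 6 and |y| = 2 ≥ 1. Reading y takes A from q1 back to q1, so every xyⁱz is accepted.
Since A has 6 states, any run of length ≥ 6 visits 6+1 states, so by pigeonhole some state repeats within the first 6 steps — that repeat gives the pumpable loop.

dc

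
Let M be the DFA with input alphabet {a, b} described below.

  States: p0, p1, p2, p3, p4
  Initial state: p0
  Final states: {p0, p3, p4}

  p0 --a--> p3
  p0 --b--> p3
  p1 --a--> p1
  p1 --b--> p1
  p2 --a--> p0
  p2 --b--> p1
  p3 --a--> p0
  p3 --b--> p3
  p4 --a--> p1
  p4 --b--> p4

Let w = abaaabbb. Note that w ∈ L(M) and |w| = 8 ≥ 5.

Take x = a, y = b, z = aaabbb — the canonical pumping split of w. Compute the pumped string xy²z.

xy^2z = a·b·b·aaabbb = abbaaabbb.
Reading y = b takes M from p3 back to p3, so after x·y·y the machine is still in p3, and z then leads to the accepting state p3. Hence abbaaabbb ∈ L(M).

abbaaabbb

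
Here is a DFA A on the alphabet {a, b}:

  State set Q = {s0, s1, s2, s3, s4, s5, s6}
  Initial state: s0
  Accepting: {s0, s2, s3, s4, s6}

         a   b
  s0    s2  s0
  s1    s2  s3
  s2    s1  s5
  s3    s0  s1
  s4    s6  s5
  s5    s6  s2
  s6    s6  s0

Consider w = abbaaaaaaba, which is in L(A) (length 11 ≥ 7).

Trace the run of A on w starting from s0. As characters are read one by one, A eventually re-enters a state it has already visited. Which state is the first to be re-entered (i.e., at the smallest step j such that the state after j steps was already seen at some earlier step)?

Run of A on w = a b b a a a a a a b a:
  step 0: s0  (start)
  step 1: s2  (read a: s0→s2)
  step 2: s5  (read b: s2→s5)
  step 3: s2  (read b: s5→s2)   ← first repeat (s2 seen earlier)
  step 4: s1  (read a: s2→s1)
  step 5: s2  (read a: s1→s2)
  step 6: s1  (read a: s2→s1)
  step 7: s2  (read a: s1→s2)
  step 8: s1  (read a: s2→s1)
  step 9: s2  (read a: s1→s2)
  step 10: s5  (read b: s2→s5)
  step 11: s6  (read a: s5→s6)

The earliest repeat is at step j = 3: A is in s2, which it already visited at step i = 1.

s2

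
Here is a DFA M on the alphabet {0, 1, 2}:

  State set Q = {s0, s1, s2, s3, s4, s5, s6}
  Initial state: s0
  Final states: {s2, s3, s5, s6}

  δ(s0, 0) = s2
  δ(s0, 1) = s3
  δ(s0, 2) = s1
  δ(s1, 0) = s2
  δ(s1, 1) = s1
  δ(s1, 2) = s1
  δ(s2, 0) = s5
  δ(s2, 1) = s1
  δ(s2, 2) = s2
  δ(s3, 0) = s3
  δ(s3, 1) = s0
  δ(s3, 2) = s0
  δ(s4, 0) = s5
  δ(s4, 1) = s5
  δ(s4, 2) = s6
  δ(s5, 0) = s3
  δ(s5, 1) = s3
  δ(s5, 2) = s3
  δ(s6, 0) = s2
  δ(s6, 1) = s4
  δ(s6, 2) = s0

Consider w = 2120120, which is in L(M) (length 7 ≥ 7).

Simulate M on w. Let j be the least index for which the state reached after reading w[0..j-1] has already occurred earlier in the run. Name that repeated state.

s1

State sequence: s0 -2-> s1 -1-> s1 -2-> s1 -0-> s2 -1-> s1 -2-> s1 -0-> s2
First repeat at step 2: s1 was already visited.

The earliest repeat is at step j = 2: M is in s1, which it already visited at step i = 1.
Since M has 7 states, any run of length ≥ 7 visits 7+1 states, so by pigeonhole some state repeats within the first 7 steps — that repeat gives the pumpable loop.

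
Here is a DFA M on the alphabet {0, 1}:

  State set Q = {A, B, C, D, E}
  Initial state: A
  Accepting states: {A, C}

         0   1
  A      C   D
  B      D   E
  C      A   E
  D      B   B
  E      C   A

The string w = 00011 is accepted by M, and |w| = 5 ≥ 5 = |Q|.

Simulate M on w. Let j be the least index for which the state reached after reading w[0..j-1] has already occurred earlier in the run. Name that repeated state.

Run of M on w = 0 0 0 1 1:
  step 0: A  (start)
  step 1: C  (read 0: A→C)
  step 2: A  (read 0: C→A)   ← first repeat (A seen earlier)
  step 3: C  (read 0: A→C)
  step 4: E  (read 1: C→E)
  step 5: A  (read 1: E→A)

The earliest repeat is at step j = 2: M is in A, which it already visited at step i = 0.
With |Q| = 5, pigeonhole forces a state repeat no later than step 5; the substring read between the first and second visits to that state can be pumped.

A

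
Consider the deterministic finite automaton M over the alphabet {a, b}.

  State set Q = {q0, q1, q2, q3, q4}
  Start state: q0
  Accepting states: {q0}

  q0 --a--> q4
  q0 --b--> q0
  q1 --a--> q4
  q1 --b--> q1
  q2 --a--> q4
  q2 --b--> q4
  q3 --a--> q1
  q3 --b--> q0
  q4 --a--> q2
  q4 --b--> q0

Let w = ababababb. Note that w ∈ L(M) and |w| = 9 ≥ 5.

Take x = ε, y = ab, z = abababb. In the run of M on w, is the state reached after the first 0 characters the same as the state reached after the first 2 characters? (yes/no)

Run of M on the first 2 characters of w = a b:
  step 0: q0  (start)
  step 1: q4  (read a: q0→q4)
  step 2: q0  (read b: q4→q0)

After x (step 0): q0. After xy (step 2): q0.
They match, so y = ab drives M around a cycle from q0 back to itself; pumping y any number of times keeps M in q0 before reading z, and xyⁱz ∈ L(M) for every i ≥ 0.

yes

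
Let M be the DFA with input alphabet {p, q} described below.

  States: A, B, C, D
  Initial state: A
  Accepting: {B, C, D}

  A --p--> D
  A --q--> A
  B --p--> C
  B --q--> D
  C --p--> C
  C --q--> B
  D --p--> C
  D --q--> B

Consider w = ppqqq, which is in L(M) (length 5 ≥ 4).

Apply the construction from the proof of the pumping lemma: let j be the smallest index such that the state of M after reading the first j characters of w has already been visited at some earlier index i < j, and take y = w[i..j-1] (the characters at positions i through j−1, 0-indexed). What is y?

pqq

Run of M on w = p p q q q:
  step 0: A  (start)
  step 1: D  (read p: A→D)
  step 2: C  (read p: D→C)
  step 3: B  (read q: C→B)
  step 4: D  (read q: B→D)   ← first repeat (D seen earlier)
  step 5: B  (read q: D→B)

So i = 1, j = 4, giving x = w[0:1] = p, y = w[1:4] = pqq, z = w[4:5] = q.
Check: |xy| = 4 ≤ 4 and |y| = 3 ≥ 1. Reading y takes M from D back to D, so every xyⁱz is accepted.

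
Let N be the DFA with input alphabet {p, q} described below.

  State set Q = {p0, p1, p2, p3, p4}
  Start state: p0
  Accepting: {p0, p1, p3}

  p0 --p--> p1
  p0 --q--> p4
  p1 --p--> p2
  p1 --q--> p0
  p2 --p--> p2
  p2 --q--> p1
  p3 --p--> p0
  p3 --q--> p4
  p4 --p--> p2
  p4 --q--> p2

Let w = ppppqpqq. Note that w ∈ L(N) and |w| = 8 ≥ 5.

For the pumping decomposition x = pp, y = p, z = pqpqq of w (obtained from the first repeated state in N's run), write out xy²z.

xy^2z = pp·p·p·pqpqq = pppppqpqq.
Reading y = p takes N from p2 back to p2, so after x·y·y the machine is still in p2, and z then leads to the accepting state p0. Hence pppppqpqq ∈ L(N).

pppppqpqq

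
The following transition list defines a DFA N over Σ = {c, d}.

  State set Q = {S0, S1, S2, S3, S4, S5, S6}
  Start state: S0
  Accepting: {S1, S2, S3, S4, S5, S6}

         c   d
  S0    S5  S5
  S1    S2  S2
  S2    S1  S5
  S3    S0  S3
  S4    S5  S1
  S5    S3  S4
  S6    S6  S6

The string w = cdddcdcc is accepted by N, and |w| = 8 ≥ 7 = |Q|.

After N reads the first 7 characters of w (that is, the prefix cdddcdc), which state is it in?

S1

State sequence: S0 -c-> S5 -d-> S4 -d-> S1 -d-> S2 -c-> S1 -d-> S2 -c-> S1

After reading 7 characters, N is in state S1.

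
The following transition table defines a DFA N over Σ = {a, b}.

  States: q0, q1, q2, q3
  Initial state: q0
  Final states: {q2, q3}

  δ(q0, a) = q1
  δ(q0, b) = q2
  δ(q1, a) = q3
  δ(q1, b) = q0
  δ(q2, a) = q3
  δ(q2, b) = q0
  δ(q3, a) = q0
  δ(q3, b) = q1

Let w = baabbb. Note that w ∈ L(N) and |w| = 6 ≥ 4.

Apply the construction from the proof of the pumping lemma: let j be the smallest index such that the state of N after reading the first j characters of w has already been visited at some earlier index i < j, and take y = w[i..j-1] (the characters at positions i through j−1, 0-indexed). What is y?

baa

State sequence: q0 -b-> q2 -a-> q3 -a-> q0 -b-> q2 -b-> q0 -b-> q2
First repeat at step 3: q0 was already visited.

So i = 0, j = 3, giving x = w[0:0] = ε, y = w[0:3] = baa, z = w[3:6] = bbb.
Check: |xy| = 3 ≤ 4 and |y| = 3 ≥ 1. Reading y takes N from q0 back to q0, so every xyⁱz is accepted.
Pumping length from the standard proof: p = 4 (the number of states). The repeated state found above gives |xy| = j ≤ 4 and |y| = j − i ≥ 1.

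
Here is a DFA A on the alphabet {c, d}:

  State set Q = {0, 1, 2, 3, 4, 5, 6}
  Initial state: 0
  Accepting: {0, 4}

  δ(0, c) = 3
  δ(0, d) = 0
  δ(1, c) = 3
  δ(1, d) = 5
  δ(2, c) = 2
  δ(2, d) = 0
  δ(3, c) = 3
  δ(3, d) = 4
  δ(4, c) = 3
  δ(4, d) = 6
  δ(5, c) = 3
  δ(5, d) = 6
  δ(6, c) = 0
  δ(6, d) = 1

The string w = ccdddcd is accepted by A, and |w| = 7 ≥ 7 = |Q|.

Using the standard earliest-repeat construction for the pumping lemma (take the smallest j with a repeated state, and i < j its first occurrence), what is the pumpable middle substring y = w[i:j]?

c

Run of A on w = c c d d d c d:
  step 0: 0  (start)
  step 1: 3  (read c: 0→3)
  step 2: 3  (read c: 3→3)   ← first repeat (3 seen earlier)
  step 3: 4  (read d: 3→4)
  step 4: 6  (read d: 4→6)
  step 5: 1  (read d: 6→1)
  step 6: 3  (read c: 1→3)
  step 7: 4  (read d: 3→4)

So i = 1, j = 2, giving x = w[0:1] = c, y = w[1:2] = c, z = w[2:7] = dddcd.
Check: |xy| = 2 ≤ 7 and |y| = 1 ≥ 1. Reading y takes A from 3 back to 3, so every xyⁱz is accepted.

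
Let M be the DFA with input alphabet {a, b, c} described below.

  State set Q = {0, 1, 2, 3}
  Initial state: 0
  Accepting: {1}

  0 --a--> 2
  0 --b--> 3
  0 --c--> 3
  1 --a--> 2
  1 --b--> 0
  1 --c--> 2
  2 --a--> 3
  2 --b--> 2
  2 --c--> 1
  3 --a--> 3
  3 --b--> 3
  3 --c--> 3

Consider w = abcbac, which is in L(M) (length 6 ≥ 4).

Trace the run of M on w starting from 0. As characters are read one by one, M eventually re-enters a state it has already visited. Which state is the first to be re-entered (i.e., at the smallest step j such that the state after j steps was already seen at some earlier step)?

2

Run of M on w = a b c b a c:
  step 0: 0  (start)
  step 1: 2  (read a: 0→2)
  step 2: 2  (read b: 2→2)   ← first repeat (2 seen earlier)
  step 3: 1  (read c: 2→1)
  step 4: 0  (read b: 1→0)
  step 5: 2  (read a: 0→2)
  step 6: 1  (read c: 2→1)

The earliest repeat is at step j = 2: M is in 2, which it already visited at step i = 1.
Since M has 4 states, any run of length ≥ 4 visits 4+1 states, so by pigeonhole some state repeats within the first 4 steps — that repeat gives the pumpable loop.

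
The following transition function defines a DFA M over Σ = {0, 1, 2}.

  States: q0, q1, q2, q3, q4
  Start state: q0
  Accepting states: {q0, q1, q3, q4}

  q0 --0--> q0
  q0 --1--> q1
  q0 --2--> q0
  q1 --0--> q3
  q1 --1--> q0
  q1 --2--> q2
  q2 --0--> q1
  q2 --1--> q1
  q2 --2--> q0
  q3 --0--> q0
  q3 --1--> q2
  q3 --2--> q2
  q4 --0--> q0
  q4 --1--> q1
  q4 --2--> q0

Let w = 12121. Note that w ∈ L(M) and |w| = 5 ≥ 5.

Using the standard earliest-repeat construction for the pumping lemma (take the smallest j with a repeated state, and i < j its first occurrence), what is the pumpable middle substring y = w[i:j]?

Run of M on w = 1 2 1 2 1:
  step 0: q0  (start)
  step 1: q1  (read 1: q0→q1)
  step 2: q2  (read 2: q1→q2)
  step 3: q1  (read 1: q2→q1)   ← first repeat (q1 seen earlier)
  step 4: q2  (read 2: q1→q2)
  step 5: q1  (read 1: q2→q1)

So i = 1, j = 3, giving x = w[0:1] = 1, y = w[1:3] = 21, z = w[3:5] = 21.
Check: |xy| = 3 ≤ 5 and |y| = 2 ≥ 1. Reading y takes M from q1 back to q1, so every xyⁱz is accepted.
Pumping length from the standard proof: p = 5 (the number of states). The repeated state found above gives |xy| = j ≤ 5 and |y| = j − i ≥ 1.

21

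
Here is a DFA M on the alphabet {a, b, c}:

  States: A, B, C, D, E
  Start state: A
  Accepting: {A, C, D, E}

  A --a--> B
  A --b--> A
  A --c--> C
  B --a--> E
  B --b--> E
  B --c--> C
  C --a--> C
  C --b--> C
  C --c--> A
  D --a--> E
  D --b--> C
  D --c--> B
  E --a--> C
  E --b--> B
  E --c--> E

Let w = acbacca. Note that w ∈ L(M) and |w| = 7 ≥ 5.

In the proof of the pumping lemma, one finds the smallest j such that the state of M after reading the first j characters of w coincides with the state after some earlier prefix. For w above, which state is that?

C

Run of M on w = a c b a c c a:
  step 0: A  (start)
  step 1: B  (read a: A→B)
  step 2: C  (read c: B→C)
  step 3: C  (read b: C→C)   ← first repeat (C seen earlier)
  step 4: C  (read a: C→C)
  step 5: A  (read c: C→A)
  step 6: C  (read c: A→C)
  step 7: C  (read a: C→C)

The earliest repeat is at step j = 3: M is in C, which it already visited at step i = 2.
With |Q| = 5, pigeonhole forces a state repeat no later than step 5; the substring read between the first and second visits to that state can be pumped.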